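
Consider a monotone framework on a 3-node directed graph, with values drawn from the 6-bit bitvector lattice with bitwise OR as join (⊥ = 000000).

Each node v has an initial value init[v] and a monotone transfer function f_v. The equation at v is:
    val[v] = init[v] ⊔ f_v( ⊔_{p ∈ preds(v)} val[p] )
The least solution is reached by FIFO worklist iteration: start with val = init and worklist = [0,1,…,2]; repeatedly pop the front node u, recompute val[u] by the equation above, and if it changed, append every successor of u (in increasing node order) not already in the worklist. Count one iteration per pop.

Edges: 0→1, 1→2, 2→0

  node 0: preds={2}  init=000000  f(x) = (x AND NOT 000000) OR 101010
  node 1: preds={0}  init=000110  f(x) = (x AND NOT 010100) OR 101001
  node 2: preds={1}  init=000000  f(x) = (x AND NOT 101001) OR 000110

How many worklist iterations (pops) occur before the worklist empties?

Worklist (5 pops):
  #1 pop 0: in=000000 → 101010 (was 000000); enqueue []
  #2 pop 1: in=101010 → 101111 (was 000110); enqueue []
  #3 pop 2: in=101111 → 000110 (was 000000); enqueue [0]
  #4 pop 0: in=000110 → 101110 (was 101010); enqueue [1]
  #5 pop 1: in=101110 → 101111 (no change)

Fixpoint:
  val[0] = 101110
  val[1] = 101111
  val[2] = 000110

5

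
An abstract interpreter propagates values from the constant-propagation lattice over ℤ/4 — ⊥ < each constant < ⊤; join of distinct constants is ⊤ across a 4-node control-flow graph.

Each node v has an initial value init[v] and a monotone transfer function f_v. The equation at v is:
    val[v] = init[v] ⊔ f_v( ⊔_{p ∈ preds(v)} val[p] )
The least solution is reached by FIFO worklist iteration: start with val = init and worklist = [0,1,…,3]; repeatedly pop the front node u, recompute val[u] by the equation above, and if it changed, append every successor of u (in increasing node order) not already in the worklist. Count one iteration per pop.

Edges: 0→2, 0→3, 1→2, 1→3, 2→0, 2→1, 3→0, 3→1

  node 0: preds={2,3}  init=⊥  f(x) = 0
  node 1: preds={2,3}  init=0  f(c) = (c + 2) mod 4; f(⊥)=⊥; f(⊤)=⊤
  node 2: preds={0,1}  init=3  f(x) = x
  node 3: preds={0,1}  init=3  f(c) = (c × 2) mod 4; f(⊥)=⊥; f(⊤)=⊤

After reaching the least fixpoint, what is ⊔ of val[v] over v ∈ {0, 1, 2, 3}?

Worklist (6 pops):
  #1 pop 0: in=3 → 0 (was ⊥); enqueue []
  #2 pop 1: in=3 → ⊤ (was 0); enqueue []
  #3 pop 2: in=⊤ → ⊤ (was 3); enqueue [0,1]
  #4 pop 3: in=⊤ → ⊤ (was 3); enqueue []
  #5 pop 0: in=⊤ → 0 (no change)
  #6 pop 1: in=⊤ → ⊤ (no change)

Fixpoint:
  val[0] = 0
  val[1] = ⊤
  val[2] = ⊤
  val[3] = ⊤

⊤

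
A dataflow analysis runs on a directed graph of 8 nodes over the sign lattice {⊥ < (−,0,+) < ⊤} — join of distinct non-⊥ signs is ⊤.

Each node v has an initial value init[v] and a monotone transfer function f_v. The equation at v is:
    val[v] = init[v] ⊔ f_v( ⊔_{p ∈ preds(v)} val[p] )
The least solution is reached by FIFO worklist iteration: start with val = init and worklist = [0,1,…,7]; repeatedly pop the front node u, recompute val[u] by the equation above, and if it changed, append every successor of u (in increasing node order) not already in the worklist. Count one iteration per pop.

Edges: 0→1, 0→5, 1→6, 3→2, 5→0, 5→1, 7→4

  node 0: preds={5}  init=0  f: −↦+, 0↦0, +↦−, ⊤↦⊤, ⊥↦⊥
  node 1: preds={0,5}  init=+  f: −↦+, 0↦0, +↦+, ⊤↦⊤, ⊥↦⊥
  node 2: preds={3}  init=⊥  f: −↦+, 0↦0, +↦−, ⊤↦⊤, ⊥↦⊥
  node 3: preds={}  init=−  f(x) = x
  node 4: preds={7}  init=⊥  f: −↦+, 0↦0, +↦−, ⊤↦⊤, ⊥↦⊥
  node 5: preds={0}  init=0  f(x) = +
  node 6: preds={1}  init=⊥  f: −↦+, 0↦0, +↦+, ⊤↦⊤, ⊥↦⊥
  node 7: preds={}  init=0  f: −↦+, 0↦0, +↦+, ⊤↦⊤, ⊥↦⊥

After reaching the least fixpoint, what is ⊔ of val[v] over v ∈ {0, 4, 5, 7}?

Worklist (11 pops):
  #1 pop 0: in=0 → 0 (no change)
  #2 pop 1: in=0 → ⊤ (was +); enqueue []
  #3 pop 2: in=− → + (was ⊥); enqueue []
  #4 pop 3: in=⊥ → − (no change)
  #5 pop 4: in=0 → 0 (was ⊥); enqueue []
  #6 pop 5: in=0 → ⊤ (was 0); enqueue [0,1]
  #7 pop 6: in=⊤ → ⊤ (was ⊥); enqueue []
  #8 pop 7: in=⊥ → 0 (no change)
  #9 pop 0: in=⊤ → ⊤ (was 0); enqueue [5]
  #10 pop 1: in=⊤ → ⊤ (no change)
  #11 pop 5: in=⊤ → ⊤ (no change)

Fixpoint:
  val[0] = ⊤
  val[1] = ⊤
  val[2] = +
  val[3] = −
  val[4] = 0
  val[5] = ⊤
  val[6] = ⊤
  val[7] = 0

⊤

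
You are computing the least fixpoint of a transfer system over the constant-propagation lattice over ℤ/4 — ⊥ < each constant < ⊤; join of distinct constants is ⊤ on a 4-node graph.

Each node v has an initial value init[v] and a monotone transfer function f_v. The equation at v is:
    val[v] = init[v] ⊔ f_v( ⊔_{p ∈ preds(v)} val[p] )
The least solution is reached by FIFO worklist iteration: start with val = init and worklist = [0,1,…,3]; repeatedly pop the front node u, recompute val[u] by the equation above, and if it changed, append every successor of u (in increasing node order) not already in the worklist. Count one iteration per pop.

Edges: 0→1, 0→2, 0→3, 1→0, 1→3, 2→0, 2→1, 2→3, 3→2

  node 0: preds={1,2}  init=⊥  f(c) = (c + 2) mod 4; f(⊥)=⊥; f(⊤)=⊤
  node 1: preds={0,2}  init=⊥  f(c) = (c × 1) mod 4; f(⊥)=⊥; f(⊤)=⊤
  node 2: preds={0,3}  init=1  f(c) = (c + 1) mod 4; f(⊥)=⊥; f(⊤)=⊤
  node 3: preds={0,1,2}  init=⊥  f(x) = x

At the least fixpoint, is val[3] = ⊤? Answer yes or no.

Iteration log — 8 steps:
  step 1. node 0  ⊔preds=1  new=3  old=⊥  +wl: 
  step 2. node 1  ⊔preds=⊤  new=⊤  old=⊥  +wl: 0
  step 3. node 2  ⊔preds=3  new=⊤  old=1  +wl: 1
  step 4. node 3  ⊔preds=⊤  new=⊤  old=⊥  +wl: 2
  step 5. node 0  ⊔preds=⊤  new=⊤  old=3  +wl: 3
  step 6. node 1  ⊔preds=⊤  new=⊤  stable
  step 7. node 2  ⊔preds=⊤  new=⊤  stable
  step 8. node 3  ⊔preds=⊤  new=⊤  stable

Least fixpoint reached:
  node 0: ⊤
  node 1: ⊤
  node 2: ⊤
  node 3: ⊤

yes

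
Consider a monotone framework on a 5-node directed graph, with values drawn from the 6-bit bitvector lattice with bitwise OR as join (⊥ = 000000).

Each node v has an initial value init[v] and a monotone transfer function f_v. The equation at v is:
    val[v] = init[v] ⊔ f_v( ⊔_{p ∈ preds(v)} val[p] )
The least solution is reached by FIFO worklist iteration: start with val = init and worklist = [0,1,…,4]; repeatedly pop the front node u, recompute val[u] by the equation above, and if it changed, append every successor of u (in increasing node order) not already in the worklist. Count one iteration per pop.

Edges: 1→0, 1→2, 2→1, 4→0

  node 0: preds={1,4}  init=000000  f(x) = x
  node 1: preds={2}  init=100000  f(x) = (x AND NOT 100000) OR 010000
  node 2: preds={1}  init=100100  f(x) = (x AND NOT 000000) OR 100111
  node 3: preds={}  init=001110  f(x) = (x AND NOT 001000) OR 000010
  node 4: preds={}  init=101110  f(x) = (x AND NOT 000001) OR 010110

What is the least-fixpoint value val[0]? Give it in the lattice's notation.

Trace (9 dequeues):
  [1] u=0 | in 101110 | out 101110 | prev 000000 | push {}
  [2] u=1 | in 100100 | out 110100 | prev 100000 | push {0}
  [3] u=2 | in 110100 | out 110111 | prev 100100 | push {1}
  [4] u=3 | in 000000 | out 001110 | ==
  [5] u=4 | in 000000 | out 111110 | prev 101110 | push {}
  [6] u=0 | in 111110 | out 111110 | prev 101110 | push {}
  [7] u=1 | in 110111 | out 110111 | prev 110100 | push {0,2}
  [8] u=0 | in 111111 | out 111111 | prev 111110 | push {}
  [9] u=2 | in 110111 | out 110111 | ==

Converged values:
  [0] 111111
  [1] 110111
  [2] 110111
  [3] 001110
  [4] 111110

111111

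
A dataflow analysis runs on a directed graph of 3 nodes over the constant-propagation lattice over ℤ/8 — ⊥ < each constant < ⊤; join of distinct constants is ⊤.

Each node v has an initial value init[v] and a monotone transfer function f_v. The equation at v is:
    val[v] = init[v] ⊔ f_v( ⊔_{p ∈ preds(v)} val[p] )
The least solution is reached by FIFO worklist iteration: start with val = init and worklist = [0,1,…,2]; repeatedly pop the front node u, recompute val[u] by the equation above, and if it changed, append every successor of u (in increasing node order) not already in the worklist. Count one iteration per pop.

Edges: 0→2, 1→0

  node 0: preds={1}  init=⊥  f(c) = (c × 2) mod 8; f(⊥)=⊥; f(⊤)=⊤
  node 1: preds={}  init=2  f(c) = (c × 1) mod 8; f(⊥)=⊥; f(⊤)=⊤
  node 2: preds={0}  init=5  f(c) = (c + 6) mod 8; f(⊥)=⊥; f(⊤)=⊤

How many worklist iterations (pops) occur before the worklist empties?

3

Worklist (3 pops):
  #1 pop 0: in=2 → 4 (was ⊥); enqueue []
  #2 pop 1: in=⊥ → 2 (no change)
  #3 pop 2: in=4 → ⊤ (was 5); enqueue []

Fixpoint:
  val[0] = 4
  val[1] = 2
  val[2] = ⊤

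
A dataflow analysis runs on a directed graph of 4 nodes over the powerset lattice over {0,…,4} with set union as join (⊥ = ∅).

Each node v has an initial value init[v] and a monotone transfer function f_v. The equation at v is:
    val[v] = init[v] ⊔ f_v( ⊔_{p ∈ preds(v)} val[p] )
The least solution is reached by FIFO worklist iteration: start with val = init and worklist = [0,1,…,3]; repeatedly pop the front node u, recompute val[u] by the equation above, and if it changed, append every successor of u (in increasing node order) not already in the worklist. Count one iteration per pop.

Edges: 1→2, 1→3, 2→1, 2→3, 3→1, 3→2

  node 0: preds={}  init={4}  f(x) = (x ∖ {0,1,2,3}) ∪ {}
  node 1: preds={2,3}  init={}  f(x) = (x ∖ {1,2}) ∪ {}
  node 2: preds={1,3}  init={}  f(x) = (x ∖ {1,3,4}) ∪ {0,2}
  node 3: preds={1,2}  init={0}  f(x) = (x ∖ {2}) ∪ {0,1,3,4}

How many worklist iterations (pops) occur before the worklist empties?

Iteration log — 7 steps:
  step 1. node 0  ⊔preds={}  new={4}  stable
  step 2. node 1  ⊔preds={0}  new={0}  old={}  +wl: 
  step 3. node 2  ⊔preds={0}  new={0,2}  old={}  +wl: 1
  step 4. node 3  ⊔preds={0,2}  new={0,1,3,4}  old={0}  +wl: 2
  step 5. node 1  ⊔preds={0,1,2,3,4}  new={0,3,4}  old={0}  +wl: 3
  step 6. node 2  ⊔preds={0,1,3,4}  new={0,2}  stable
  step 7. node 3  ⊔preds={0,2,3,4}  new={0,1,3,4}  stable

Least fixpoint reached:
  node 0: {4}
  node 1: {0,3,4}
  node 2: {0,2}
  node 3: {0,1,3,4}

7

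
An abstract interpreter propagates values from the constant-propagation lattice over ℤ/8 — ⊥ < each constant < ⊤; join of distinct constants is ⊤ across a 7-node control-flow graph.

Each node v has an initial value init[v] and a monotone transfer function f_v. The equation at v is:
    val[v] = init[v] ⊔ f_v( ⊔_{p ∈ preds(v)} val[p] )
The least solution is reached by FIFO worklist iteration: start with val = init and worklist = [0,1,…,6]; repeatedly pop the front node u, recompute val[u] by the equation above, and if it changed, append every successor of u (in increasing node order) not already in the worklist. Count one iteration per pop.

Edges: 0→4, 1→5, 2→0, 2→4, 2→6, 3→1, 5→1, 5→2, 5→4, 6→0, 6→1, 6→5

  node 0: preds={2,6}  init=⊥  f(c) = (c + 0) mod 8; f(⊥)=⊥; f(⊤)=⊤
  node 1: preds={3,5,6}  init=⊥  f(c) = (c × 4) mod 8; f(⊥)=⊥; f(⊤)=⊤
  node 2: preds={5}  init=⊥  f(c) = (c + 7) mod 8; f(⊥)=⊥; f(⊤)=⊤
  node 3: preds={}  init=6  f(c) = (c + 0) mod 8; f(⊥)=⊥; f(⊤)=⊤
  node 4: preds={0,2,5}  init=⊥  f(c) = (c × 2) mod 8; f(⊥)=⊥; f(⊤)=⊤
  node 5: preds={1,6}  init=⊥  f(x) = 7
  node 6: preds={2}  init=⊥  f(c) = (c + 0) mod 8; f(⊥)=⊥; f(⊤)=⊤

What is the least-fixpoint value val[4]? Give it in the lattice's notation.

Worklist (17 pops):
  #1 pop 0: in=⊥ → ⊥ (no change)
  #2 pop 1: in=6 → 0 (was ⊥); enqueue []
  #3 pop 2: in=⊥ → ⊥ (no change)
  #4 pop 3: in=⊥ → 6 (no change)
  #5 pop 4: in=⊥ → ⊥ (no change)
  #6 pop 5: in=0 → 7 (was ⊥); enqueue [1,2,4]
  #7 pop 6: in=⊥ → ⊥ (no change)
  #8 pop 1: in=⊤ → ⊤ (was 0); enqueue [5]
  #9 pop 2: in=7 → 6 (was ⊥); enqueue [0,6]
  #10 pop 4: in=⊤ → ⊤ (was ⊥); enqueue []
  #11 pop 5: in=⊤ → 7 (no change)
  #12 pop 0: in=6 → 6 (was ⊥); enqueue [4]
  #13 pop 6: in=6 → 6 (was ⊥); enqueue [0,1,5]
  #14 pop 4: in=⊤ → ⊤ (no change)
  #15 pop 0: in=6 → 6 (no change)
  #16 pop 1: in=⊤ → ⊤ (no change)
  #17 pop 5: in=⊤ → 7 (no change)

Fixpoint:
  val[0] = 6
  val[1] = ⊤
  val[2] = 6
  val[3] = 6
  val[4] = ⊤
  val[5] = 7
  val[6] = 6

⊤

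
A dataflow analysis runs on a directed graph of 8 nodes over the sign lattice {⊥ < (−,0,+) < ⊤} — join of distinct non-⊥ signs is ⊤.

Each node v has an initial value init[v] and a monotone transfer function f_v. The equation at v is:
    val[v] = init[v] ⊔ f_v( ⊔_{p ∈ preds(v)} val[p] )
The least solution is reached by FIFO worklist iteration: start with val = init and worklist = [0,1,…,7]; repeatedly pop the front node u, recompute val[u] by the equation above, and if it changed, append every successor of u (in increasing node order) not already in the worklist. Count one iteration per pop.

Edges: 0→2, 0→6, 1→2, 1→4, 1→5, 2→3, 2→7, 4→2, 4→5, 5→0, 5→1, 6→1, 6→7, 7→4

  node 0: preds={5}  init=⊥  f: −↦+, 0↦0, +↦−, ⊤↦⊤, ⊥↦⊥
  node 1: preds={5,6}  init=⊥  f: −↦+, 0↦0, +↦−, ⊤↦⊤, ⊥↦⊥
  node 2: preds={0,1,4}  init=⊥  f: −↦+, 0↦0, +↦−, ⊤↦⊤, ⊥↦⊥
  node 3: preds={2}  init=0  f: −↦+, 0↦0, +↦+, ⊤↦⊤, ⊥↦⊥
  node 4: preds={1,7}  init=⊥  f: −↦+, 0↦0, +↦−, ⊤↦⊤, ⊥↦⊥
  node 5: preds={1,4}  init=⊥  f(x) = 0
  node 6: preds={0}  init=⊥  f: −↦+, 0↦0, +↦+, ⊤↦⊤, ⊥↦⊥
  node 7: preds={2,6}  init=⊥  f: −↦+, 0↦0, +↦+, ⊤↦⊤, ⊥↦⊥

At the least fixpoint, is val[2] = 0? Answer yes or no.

Worklist (19 pops):
  #1 pop 0: in=⊥ → ⊥ (no change)
  #2 pop 1: in=⊥ → ⊥ (no change)
  #3 pop 2: in=⊥ → ⊥ (no change)
  #4 pop 3: in=⊥ → 0 (no change)
  #5 pop 4: in=⊥ → ⊥ (no change)
  #6 pop 5: in=⊥ → 0 (was ⊥); enqueue [0,1]
  #7 pop 6: in=⊥ → ⊥ (no change)
  #8 pop 7: in=⊥ → ⊥ (no change)
  #9 pop 0: in=0 → 0 (was ⊥); enqueue [2,6]
  #10 pop 1: in=0 → 0 (was ⊥); enqueue [4,5]
  #11 pop 2: in=0 → 0 (was ⊥); enqueue [3,7]
  #12 pop 6: in=0 → 0 (was ⊥); enqueue [1]
  #13 pop 4: in=0 → 0 (was ⊥); enqueue [2]
  #14 pop 5: in=0 → 0 (no change)
  #15 pop 3: in=0 → 0 (no change)
  #16 pop 7: in=0 → 0 (was ⊥); enqueue [4]
  #17 pop 1: in=0 → 0 (no change)
  #18 pop 2: in=0 → 0 (no change)
  #19 pop 4: in=0 → 0 (no change)

Fixpoint:
  val[0] = 0
  val[1] = 0
  val[2] = 0
  val[3] = 0
  val[4] = 0
  val[5] = 0
  val[6] = 0
  val[7] = 0

yes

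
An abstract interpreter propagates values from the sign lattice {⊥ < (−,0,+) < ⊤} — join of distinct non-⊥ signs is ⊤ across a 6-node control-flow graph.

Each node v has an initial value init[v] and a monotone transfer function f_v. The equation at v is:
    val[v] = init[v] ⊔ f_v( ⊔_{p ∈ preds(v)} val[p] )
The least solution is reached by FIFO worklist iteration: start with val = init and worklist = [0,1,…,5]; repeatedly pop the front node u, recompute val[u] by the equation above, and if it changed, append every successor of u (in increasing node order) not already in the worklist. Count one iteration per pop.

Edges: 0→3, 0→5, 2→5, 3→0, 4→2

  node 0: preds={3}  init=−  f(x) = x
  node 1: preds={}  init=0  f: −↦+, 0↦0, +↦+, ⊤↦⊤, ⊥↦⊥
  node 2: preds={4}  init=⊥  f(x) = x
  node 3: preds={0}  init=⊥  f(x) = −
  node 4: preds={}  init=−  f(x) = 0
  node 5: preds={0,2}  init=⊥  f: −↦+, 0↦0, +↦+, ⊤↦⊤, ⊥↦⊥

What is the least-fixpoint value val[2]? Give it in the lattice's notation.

Trace (9 dequeues):
  [1] u=0 | in ⊥ | out − | ==
  [2] u=1 | in ⊥ | out 0 | ==
  [3] u=2 | in − | out − | prev ⊥ | push {}
  [4] u=3 | in − | out − | prev ⊥ | push {0}
  [5] u=4 | in ⊥ | out ⊤ | prev − | push {2}
  [6] u=5 | in − | out + | prev ⊥ | push {}
  [7] u=0 | in − | out − | ==
  [8] u=2 | in ⊤ | out ⊤ | prev − | push {5}
  [9] u=5 | in ⊤ | out ⊤ | prev + | push {}

Converged values:
  [0] −
  [1] 0
  [2] ⊤
  [3] −
  [4] ⊤
  [5] ⊤

⊤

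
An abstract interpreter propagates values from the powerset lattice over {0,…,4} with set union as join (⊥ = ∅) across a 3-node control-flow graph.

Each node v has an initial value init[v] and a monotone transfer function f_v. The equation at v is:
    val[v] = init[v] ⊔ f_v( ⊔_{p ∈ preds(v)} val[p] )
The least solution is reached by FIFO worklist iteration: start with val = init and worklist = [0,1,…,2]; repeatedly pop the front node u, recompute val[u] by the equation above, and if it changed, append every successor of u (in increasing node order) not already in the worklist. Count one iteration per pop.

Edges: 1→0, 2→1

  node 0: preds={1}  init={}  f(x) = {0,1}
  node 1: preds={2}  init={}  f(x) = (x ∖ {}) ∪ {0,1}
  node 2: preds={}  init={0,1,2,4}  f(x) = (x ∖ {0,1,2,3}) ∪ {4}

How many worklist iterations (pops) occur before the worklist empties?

Trace (4 dequeues):
  [1] u=0 | in {} | out {0,1} | prev {} | push {}
  [2] u=1 | in {0,1,2,4} | out {0,1,2,4} | prev {} | push {0}
  [3] u=2 | in {} | out {0,1,2,4} | ==
  [4] u=0 | in {0,1,2,4} | out {0,1} | ==

Converged values:
  [0] {0,1}
  [1] {0,1,2,4}
  [2] {0,1,2,4}

4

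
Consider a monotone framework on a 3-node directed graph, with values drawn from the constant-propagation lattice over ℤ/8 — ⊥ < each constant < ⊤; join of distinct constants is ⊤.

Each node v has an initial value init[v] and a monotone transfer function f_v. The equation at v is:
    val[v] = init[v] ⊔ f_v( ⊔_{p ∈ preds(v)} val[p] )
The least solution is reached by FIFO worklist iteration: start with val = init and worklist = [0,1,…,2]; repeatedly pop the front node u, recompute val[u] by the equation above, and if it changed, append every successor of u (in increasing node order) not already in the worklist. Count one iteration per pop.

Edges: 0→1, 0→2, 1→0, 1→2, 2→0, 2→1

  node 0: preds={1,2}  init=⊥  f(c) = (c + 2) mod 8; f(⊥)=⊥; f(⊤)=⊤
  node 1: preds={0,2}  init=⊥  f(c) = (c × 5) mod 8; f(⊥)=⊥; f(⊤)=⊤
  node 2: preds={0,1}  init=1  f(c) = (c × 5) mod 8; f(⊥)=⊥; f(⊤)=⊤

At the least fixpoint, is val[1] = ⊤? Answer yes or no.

Worklist (6 pops):
  #1 pop 0: in=1 → 3 (was ⊥); enqueue []
  #2 pop 1: in=⊤ → ⊤ (was ⊥); enqueue [0]
  #3 pop 2: in=⊤ → ⊤ (was 1); enqueue [1]
  #4 pop 0: in=⊤ → ⊤ (was 3); enqueue [2]
  #5 pop 1: in=⊤ → ⊤ (no change)
  #6 pop 2: in=⊤ → ⊤ (no change)

Fixpoint:
  val[0] = ⊤
  val[1] = ⊤
  val[2] = ⊤

yes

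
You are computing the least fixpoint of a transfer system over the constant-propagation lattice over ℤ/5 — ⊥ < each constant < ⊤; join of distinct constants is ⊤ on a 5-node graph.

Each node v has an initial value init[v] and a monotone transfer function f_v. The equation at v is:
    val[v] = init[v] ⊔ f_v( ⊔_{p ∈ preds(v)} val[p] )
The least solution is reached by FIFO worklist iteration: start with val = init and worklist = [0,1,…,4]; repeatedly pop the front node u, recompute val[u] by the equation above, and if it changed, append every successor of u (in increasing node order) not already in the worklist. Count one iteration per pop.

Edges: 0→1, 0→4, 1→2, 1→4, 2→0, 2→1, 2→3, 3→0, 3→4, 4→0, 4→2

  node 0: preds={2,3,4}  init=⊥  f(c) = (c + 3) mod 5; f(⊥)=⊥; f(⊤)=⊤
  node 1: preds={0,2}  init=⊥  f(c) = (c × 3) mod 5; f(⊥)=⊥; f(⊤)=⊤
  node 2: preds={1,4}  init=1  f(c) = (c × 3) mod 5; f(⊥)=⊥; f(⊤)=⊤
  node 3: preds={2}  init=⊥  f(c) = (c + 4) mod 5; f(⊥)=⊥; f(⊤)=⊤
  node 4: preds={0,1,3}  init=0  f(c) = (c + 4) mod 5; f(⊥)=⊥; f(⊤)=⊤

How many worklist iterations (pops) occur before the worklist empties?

8

Worklist (8 pops):
  #1 pop 0: in=⊤ → ⊤ (was ⊥); enqueue []
  #2 pop 1: in=⊤ → ⊤ (was ⊥); enqueue []
  #3 pop 2: in=⊤ → ⊤ (was 1); enqueue [0,1]
  #4 pop 3: in=⊤ → ⊤ (was ⊥); enqueue []
  #5 pop 4: in=⊤ → ⊤ (was 0); enqueue [2]
  #6 pop 0: in=⊤ → ⊤ (no change)
  #7 pop 1: in=⊤ → ⊤ (no change)
  #8 pop 2: in=⊤ → ⊤ (no change)

Fixpoint:
  val[0] = ⊤
  val[1] = ⊤
  val[2] = ⊤
  val[3] = ⊤
  val[4] = ⊤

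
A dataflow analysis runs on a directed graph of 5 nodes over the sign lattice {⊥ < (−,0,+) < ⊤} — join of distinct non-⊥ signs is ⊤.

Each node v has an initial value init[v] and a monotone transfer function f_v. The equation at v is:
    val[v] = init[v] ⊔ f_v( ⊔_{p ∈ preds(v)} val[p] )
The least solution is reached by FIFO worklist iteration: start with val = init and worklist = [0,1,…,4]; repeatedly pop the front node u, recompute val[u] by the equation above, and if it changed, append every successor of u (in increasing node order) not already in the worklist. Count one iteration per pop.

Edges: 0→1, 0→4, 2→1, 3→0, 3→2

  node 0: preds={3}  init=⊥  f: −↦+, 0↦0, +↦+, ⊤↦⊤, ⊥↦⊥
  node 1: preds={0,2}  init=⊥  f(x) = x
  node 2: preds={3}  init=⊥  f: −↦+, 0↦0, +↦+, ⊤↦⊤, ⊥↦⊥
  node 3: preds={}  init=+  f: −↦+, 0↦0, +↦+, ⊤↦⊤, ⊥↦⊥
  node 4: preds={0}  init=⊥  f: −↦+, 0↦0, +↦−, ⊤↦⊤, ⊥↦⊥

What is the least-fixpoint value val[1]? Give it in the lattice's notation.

+

Worklist (6 pops):
  #1 pop 0: in=+ → + (was ⊥); enqueue []
  #2 pop 1: in=+ → + (was ⊥); enqueue []
  #3 pop 2: in=+ → + (was ⊥); enqueue [1]
  #4 pop 3: in=⊥ → + (no change)
  #5 pop 4: in=+ → − (was ⊥); enqueue []
  #6 pop 1: in=+ → + (no change)

Fixpoint:
  val[0] = +
  val[1] = +
  val[2] = +
  val[3] = +
  val[4] = −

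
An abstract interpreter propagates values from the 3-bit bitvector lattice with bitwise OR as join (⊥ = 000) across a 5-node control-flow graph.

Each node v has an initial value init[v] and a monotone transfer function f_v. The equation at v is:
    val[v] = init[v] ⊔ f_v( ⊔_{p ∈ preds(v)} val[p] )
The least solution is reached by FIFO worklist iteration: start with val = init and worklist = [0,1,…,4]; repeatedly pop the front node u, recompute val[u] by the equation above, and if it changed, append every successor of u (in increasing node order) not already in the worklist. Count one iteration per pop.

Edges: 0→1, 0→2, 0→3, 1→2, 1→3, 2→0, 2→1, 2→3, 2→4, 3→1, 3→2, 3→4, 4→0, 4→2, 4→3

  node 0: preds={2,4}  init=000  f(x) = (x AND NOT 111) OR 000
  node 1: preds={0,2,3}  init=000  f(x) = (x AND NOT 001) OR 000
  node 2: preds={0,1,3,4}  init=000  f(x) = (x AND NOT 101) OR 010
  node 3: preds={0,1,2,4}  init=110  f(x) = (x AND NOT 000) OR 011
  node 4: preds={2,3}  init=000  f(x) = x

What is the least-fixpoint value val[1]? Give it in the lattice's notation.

110

Trace (9 dequeues):
  [1] u=0 | in 000 | out 000 | ==
  [2] u=1 | in 110 | out 110 | prev 000 | push {}
  [3] u=2 | in 110 | out 010 | prev 000 | push {0,1}
  [4] u=3 | in 110 | out 111 | prev 110 | push {2}
  [5] u=4 | in 111 | out 111 | prev 000 | push {3}
  [6] u=0 | in 111 | out 000 | ==
  [7] u=1 | in 111 | out 110 | ==
  [8] u=2 | in 111 | out 010 | ==
  [9] u=3 | in 111 | out 111 | ==

Converged values:
  [0] 000
  [1] 110
  [2] 010
  [3] 111
  [4] 111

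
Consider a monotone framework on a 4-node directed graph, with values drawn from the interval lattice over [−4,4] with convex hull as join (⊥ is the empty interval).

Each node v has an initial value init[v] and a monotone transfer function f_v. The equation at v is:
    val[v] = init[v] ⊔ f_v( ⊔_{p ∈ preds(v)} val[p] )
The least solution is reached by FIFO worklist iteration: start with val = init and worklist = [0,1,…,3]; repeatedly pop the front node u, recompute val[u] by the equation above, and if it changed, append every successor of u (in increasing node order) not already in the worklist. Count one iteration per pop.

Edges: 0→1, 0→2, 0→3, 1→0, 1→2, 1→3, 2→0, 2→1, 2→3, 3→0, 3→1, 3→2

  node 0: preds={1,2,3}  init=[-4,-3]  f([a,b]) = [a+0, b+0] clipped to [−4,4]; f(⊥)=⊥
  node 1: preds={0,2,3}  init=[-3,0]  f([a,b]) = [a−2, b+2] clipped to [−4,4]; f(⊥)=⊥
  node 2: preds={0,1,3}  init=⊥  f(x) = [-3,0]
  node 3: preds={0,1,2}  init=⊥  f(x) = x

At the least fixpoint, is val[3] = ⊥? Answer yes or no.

Worklist (12 pops):
  #1 pop 0: in=[-3,0] → [-4,0] (was [-4,-3]); enqueue []
  #2 pop 1: in=[-4,0] → [-4,2] (was [-3,0]); enqueue [0]
  #3 pop 2: in=[-4,2] → [-3,0] (was ⊥); enqueue [1]
  #4 pop 3: in=[-4,2] → [-4,2] (was ⊥); enqueue [2]
  #5 pop 0: in=[-4,2] → [-4,2] (was [-4,0]); enqueue [3]
  #6 pop 1: in=[-4,2] → [-4,4] (was [-4,2]); enqueue [0]
  #7 pop 2: in=[-4,4] → [-3,0] (no change)
  #8 pop 3: in=[-4,4] → [-4,4] (was [-4,2]); enqueue [1,2]
  #9 pop 0: in=[-4,4] → [-4,4] (was [-4,2]); enqueue [3]
  #10 pop 1: in=[-4,4] → [-4,4] (no change)
  #11 pop 2: in=[-4,4] → [-3,0] (no change)
  #12 pop 3: in=[-4,4] → [-4,4] (no change)

Fixpoint:
  val[0] = [-4,4]
  val[1] = [-4,4]
  val[2] = [-3,0]
  val[3] = [-4,4]

no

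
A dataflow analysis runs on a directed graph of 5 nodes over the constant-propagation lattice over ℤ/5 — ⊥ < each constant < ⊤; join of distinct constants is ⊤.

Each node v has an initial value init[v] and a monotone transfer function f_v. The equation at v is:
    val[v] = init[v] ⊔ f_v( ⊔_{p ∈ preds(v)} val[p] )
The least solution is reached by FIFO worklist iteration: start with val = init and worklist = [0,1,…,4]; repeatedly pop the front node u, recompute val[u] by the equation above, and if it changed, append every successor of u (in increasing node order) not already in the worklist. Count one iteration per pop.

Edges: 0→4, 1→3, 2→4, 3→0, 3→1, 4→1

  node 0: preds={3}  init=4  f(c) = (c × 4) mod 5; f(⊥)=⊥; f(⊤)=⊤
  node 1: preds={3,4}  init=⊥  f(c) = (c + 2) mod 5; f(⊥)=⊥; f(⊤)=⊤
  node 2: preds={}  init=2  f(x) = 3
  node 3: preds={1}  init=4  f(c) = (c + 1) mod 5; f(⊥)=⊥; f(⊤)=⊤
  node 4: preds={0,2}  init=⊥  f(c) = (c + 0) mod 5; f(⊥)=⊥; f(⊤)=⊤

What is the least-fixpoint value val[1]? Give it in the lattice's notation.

Iteration log — 8 steps:
  step 1. node 0  ⊔preds=4  new=⊤  old=4  +wl: 
  step 2. node 1  ⊔preds=4  new=1  old=⊥  +wl: 
  step 3. node 2  ⊔preds=⊥  new=⊤  old=2  +wl: 
  step 4. node 3  ⊔preds=1  new=⊤  old=4  +wl: 0,1
  step 5. node 4  ⊔preds=⊤  new=⊤  old=⊥  +wl: 
  step 6. node 0  ⊔preds=⊤  new=⊤  stable
  step 7. node 1  ⊔preds=⊤  new=⊤  old=1  +wl: 3
  step 8. node 3  ⊔preds=⊤  new=⊤  stable

Least fixpoint reached:
  node 0: ⊤
  node 1: ⊤
  node 2: ⊤
  node 3: ⊤
  node 4: ⊤

⊤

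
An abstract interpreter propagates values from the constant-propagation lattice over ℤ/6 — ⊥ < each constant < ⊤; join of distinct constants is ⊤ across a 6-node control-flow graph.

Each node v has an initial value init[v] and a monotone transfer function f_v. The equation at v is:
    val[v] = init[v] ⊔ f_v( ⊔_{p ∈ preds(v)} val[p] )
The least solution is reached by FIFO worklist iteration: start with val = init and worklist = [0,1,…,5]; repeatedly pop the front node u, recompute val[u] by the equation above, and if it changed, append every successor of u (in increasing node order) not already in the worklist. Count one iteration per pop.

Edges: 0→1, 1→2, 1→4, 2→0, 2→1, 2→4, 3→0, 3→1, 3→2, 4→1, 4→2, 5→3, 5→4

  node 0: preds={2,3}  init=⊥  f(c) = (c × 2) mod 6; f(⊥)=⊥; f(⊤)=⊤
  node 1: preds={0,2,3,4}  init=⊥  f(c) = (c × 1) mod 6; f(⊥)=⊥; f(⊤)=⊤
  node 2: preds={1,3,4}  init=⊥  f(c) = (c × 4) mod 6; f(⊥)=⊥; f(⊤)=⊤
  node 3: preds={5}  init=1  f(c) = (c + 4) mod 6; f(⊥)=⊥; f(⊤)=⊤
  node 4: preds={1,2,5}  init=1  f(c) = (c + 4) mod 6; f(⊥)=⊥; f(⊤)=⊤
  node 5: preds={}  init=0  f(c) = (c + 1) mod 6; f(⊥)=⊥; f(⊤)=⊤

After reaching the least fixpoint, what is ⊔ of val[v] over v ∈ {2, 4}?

⊤

Worklist (9 pops):
  #1 pop 0: in=1 → 2 (was ⊥); enqueue []
  #2 pop 1: in=⊤ → ⊤ (was ⊥); enqueue []
  #3 pop 2: in=⊤ → ⊤ (was ⊥); enqueue [0,1]
  #4 pop 3: in=0 → ⊤ (was 1); enqueue [2]
  #5 pop 4: in=⊤ → ⊤ (was 1); enqueue []
  #6 pop 5: in=⊥ → 0 (no change)
  #7 pop 0: in=⊤ → ⊤ (was 2); enqueue []
  #8 pop 1: in=⊤ → ⊤ (no change)
  #9 pop 2: in=⊤ → ⊤ (no change)

Fixpoint:
  val[0] = ⊤
  val[1] = ⊤
  val[2] = ⊤
  val[3] = ⊤
  val[4] = ⊤
  val[5] = 0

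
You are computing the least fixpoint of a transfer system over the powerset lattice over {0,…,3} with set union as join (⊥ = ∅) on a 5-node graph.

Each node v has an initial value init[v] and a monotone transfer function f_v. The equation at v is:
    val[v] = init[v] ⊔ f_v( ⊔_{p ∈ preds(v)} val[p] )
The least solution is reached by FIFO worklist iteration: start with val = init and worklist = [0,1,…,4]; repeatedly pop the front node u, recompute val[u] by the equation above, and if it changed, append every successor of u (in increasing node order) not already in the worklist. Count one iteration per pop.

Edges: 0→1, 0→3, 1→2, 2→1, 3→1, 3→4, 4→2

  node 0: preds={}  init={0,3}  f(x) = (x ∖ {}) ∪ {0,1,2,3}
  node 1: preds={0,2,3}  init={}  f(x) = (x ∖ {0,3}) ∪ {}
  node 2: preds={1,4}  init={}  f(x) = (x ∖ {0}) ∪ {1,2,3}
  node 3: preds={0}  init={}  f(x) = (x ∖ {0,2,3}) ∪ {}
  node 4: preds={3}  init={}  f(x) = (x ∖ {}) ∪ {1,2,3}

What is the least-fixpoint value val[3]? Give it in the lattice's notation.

Worklist (7 pops):
  #1 pop 0: in={} → {0,1,2,3} (was {0,3}); enqueue []
  #2 pop 1: in={0,1,2,3} → {1,2} (was {}); enqueue []
  #3 pop 2: in={1,2} → {1,2,3} (was {}); enqueue [1]
  #4 pop 3: in={0,1,2,3} → {1} (was {}); enqueue []
  #5 pop 4: in={1} → {1,2,3} (was {}); enqueue [2]
  #6 pop 1: in={0,1,2,3} → {1,2} (no change)
  #7 pop 2: in={1,2,3} → {1,2,3} (no change)

Fixpoint:
  val[0] = {0,1,2,3}
  val[1] = {1,2}
  val[2] = {1,2,3}
  val[3] = {1}
  val[4] = {1,2,3}

{1}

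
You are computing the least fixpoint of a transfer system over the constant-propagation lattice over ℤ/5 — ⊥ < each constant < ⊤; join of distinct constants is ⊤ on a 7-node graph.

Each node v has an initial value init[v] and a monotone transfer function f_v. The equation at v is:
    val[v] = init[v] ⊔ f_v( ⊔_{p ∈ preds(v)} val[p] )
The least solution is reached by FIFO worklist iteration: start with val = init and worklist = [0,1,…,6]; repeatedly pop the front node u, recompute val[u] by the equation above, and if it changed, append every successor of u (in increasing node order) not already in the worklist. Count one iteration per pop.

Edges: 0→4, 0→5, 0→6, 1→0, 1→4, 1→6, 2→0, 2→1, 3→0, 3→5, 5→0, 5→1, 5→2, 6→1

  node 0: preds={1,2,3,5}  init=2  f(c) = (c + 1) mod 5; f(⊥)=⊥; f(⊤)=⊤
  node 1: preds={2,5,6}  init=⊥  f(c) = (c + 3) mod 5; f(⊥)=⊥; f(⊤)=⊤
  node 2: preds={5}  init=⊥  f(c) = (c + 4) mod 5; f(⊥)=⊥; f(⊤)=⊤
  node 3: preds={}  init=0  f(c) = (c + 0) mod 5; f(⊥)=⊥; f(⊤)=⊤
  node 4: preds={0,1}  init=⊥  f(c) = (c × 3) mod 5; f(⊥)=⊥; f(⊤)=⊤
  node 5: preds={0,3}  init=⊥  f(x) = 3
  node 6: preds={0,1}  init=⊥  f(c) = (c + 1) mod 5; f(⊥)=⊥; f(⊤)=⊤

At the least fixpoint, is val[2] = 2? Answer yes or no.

yes

Worklist (14 pops):
  #1 pop 0: in=0 → ⊤ (was 2); enqueue []
  #2 pop 1: in=⊥ → ⊥ (no change)
  #3 pop 2: in=⊥ → ⊥ (no change)
  #4 pop 3: in=⊥ → 0 (no change)
  #5 pop 4: in=⊤ → ⊤ (was ⊥); enqueue []
  #6 pop 5: in=⊤ → 3 (was ⊥); enqueue [0,1,2]
  #7 pop 6: in=⊤ → ⊤ (was ⊥); enqueue []
  #8 pop 0: in=⊤ → ⊤ (no change)
  #9 pop 1: in=⊤ → ⊤ (was ⊥); enqueue [0,4,6]
  #10 pop 2: in=3 → 2 (was ⊥); enqueue [1]
  #11 pop 0: in=⊤ → ⊤ (no change)
  #12 pop 4: in=⊤ → ⊤ (no change)
  #13 pop 6: in=⊤ → ⊤ (no change)
  #14 pop 1: in=⊤ → ⊤ (no change)

Fixpoint:
  val[0] = ⊤
  val[1] = ⊤
  val[2] = 2
  val[3] = 0
  val[4] = ⊤
  val[5] = 3
  val[6] = ⊤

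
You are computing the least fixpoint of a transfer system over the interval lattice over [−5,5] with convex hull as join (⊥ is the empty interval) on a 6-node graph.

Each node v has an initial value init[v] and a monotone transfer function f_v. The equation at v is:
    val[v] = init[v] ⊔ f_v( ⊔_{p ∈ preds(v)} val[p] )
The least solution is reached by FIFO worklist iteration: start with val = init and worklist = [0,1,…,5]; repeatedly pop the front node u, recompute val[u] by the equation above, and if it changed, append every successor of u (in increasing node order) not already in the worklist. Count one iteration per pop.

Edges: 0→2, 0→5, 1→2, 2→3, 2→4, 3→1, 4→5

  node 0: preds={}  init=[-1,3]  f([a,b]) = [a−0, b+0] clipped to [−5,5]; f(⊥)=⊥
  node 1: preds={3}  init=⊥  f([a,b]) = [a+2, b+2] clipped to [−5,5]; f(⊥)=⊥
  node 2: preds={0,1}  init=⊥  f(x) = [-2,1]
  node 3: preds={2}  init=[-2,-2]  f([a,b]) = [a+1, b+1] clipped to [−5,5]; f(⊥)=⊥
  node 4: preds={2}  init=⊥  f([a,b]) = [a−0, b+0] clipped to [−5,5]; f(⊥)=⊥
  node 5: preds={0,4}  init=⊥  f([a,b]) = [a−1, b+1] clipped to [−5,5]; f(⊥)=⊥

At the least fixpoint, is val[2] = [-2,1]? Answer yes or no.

yes

Worklist (8 pops):
  #1 pop 0: in=⊥ → [-1,3] (no change)
  #2 pop 1: in=[-2,-2] → [0,0] (was ⊥); enqueue []
  #3 pop 2: in=[-1,3] → [-2,1] (was ⊥); enqueue []
  #4 pop 3: in=[-2,1] → [-2,2] (was [-2,-2]); enqueue [1]
  #5 pop 4: in=[-2,1] → [-2,1] (was ⊥); enqueue []
  #6 pop 5: in=[-2,3] → [-3,4] (was ⊥); enqueue []
  #7 pop 1: in=[-2,2] → [0,4] (was [0,0]); enqueue [2]
  #8 pop 2: in=[-1,4] → [-2,1] (no change)

Fixpoint:
  val[0] = [-1,3]
  val[1] = [0,4]
  val[2] = [-2,1]
  val[3] = [-2,2]
  val[4] = [-2,1]
  val[5] = [-3,4]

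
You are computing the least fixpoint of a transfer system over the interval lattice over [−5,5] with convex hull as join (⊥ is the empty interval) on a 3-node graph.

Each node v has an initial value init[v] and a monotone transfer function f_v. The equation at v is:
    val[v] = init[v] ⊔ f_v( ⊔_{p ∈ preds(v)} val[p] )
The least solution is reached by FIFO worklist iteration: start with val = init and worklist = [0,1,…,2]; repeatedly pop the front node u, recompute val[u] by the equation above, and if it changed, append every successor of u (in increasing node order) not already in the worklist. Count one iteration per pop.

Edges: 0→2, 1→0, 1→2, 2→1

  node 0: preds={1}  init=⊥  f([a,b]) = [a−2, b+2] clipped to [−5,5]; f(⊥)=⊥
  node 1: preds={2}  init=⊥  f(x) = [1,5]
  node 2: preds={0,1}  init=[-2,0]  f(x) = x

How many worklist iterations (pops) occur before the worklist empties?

Iteration log — 6 steps:
  step 1. node 0  ⊔preds=⊥  new=⊥  stable
  step 2. node 1  ⊔preds=[-2,0]  new=[1,5]  old=⊥  +wl: 0
  step 3. node 2  ⊔preds=[1,5]  new=[-2,5]  old=[-2,0]  +wl: 1
  step 4. node 0  ⊔preds=[1,5]  new=[-1,5]  old=⊥  +wl: 2
  step 5. node 1  ⊔preds=[-2,5]  new=[1,5]  stable
  step 6. node 2  ⊔preds=[-1,5]  new=[-2,5]  stable

Least fixpoint reached:
  node 0: [-1,5]
  node 1: [1,5]
  node 2: [-2,5]

6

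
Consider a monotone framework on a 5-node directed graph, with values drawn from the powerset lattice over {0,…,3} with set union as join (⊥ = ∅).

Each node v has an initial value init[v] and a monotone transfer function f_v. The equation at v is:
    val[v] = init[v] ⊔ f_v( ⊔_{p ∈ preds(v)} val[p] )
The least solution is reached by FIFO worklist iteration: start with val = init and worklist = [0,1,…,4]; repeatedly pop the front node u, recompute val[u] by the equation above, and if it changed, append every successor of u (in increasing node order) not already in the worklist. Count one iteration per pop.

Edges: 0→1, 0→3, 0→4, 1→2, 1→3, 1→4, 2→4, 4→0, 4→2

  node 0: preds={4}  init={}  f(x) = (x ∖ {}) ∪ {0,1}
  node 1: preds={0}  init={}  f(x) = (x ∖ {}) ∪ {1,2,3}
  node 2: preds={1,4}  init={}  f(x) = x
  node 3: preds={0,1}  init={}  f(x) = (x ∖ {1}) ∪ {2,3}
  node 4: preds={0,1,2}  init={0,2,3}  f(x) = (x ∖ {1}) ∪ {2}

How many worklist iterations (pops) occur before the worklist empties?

5

Worklist (5 pops):
  #1 pop 0: in={0,2,3} → {0,1,2,3} (was {}); enqueue []
  #2 pop 1: in={0,1,2,3} → {0,1,2,3} (was {}); enqueue []
  #3 pop 2: in={0,1,2,3} → {0,1,2,3} (was {}); enqueue []
  #4 pop 3: in={0,1,2,3} → {0,2,3} (was {}); enqueue []
  #5 pop 4: in={0,1,2,3} → {0,2,3} (no change)

Fixpoint:
  val[0] = {0,1,2,3}
  val[1] = {0,1,2,3}
  val[2] = {0,1,2,3}
  val[3] = {0,2,3}
  val[4] = {0,2,3}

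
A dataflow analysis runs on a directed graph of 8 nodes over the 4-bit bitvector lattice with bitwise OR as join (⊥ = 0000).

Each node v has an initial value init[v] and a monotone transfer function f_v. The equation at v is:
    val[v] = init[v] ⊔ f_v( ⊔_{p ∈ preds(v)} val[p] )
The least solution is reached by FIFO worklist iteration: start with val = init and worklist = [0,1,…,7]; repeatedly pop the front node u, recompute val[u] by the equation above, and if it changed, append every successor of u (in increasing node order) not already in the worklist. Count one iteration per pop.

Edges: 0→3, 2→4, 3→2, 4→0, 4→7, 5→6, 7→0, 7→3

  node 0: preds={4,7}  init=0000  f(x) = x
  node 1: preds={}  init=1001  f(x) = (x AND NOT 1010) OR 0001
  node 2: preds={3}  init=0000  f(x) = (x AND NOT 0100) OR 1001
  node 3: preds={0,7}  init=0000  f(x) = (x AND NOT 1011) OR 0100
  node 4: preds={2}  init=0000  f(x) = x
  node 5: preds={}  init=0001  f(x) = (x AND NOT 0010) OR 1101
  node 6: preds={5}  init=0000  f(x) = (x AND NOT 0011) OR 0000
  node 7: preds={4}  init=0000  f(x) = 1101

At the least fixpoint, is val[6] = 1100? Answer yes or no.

Worklist (11 pops):
  #1 pop 0: in=0000 → 0000 (no change)
  #2 pop 1: in=0000 → 1001 (no change)
  #3 pop 2: in=0000 → 1001 (was 0000); enqueue []
  #4 pop 3: in=0000 → 0100 (was 0000); enqueue [2]
  #5 pop 4: in=1001 → 1001 (was 0000); enqueue [0]
  #6 pop 5: in=0000 → 1101 (was 0001); enqueue []
  #7 pop 6: in=1101 → 1100 (was 0000); enqueue []
  #8 pop 7: in=1001 → 1101 (was 0000); enqueue [3]
  #9 pop 2: in=0100 → 1001 (no change)
  #10 pop 0: in=1101 → 1101 (was 0000); enqueue []
  #11 pop 3: in=1101 → 0100 (no change)

Fixpoint:
  val[0] = 1101
  val[1] = 1001
  val[2] = 1001
  val[3] = 0100
  val[4] = 1001
  val[5] = 1101
  val[6] = 1100
  val[7] = 1101

yes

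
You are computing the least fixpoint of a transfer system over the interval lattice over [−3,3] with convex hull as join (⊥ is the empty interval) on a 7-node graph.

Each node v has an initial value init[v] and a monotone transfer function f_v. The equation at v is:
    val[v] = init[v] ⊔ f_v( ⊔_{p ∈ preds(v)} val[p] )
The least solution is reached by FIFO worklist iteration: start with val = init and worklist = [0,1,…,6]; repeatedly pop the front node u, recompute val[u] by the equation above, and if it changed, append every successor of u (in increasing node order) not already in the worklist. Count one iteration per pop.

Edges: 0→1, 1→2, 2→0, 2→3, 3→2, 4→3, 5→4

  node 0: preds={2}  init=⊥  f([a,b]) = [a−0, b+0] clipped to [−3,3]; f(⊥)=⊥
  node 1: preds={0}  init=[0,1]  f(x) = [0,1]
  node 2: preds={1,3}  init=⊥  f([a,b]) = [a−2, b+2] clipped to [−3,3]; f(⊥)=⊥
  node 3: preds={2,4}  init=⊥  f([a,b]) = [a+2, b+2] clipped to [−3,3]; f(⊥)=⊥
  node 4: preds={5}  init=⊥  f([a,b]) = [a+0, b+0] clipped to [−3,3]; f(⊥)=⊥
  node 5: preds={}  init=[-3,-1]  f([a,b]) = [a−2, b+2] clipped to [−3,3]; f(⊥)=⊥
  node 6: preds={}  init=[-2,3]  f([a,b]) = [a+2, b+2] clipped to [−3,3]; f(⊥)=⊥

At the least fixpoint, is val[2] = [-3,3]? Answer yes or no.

Worklist (15 pops):
  #1 pop 0: in=⊥ → ⊥ (no change)
  #2 pop 1: in=⊥ → [0,1] (no change)
  #3 pop 2: in=[0,1] → [-2,3] (was ⊥); enqueue [0]
  #4 pop 3: in=[-2,3] → [0,3] (was ⊥); enqueue [2]
  #5 pop 4: in=[-3,-1] → [-3,-1] (was ⊥); enqueue [3]
  #6 pop 5: in=⊥ → [-3,-1] (no change)
  #7 pop 6: in=⊥ → [-2,3] (no change)
  #8 pop 0: in=[-2,3] → [-2,3] (was ⊥); enqueue [1]
  #9 pop 2: in=[0,3] → [-2,3] (no change)
  #10 pop 3: in=[-3,3] → [-1,3] (was [0,3]); enqueue [2]
  #11 pop 1: in=[-2,3] → [0,1] (no change)
  #12 pop 2: in=[-1,3] → [-3,3] (was [-2,3]); enqueue [0,3]
  #13 pop 0: in=[-3,3] → [-3,3] (was [-2,3]); enqueue [1]
  #14 pop 3: in=[-3,3] → [-1,3] (no change)
  #15 pop 1: in=[-3,3] → [0,1] (no change)

Fixpoint:
  val[0] = [-3,3]
  val[1] = [0,1]
  val[2] = [-3,3]
  val[3] = [-1,3]
  val[4] = [-3,-1]
  val[5] = [-3,-1]
  val[6] = [-2,3]

yes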